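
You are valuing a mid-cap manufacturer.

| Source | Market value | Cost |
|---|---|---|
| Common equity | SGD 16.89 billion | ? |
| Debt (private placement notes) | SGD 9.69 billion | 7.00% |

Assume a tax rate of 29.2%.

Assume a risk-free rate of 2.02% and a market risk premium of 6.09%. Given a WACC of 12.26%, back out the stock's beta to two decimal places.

Total capital V = 16.89 + 9.69 = 26.58.
Equity weight = 16.89/26.58 = 0.6354.
Private placement notes weight = 9.69/26.58 = 0.3646.
Debt contribution = 0.3646 × 7% × (1 − 29.2%) = 1.8068%.
Required equity contribution = 12.26% − 1.8068% = 10.4532%  ⇒  Re = 16.4504%.
CAPM: 16.4504% = 2.02% + β × 6.09%  ⇒  β = 2.3695.

2.37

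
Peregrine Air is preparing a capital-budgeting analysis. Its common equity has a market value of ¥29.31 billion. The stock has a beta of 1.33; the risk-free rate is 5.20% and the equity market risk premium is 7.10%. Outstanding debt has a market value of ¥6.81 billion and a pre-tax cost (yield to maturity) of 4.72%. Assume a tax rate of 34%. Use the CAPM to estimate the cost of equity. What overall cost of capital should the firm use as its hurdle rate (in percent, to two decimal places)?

Cost of equity via CAPM: Re = 5.2% + 1.33 × 7.1% = 14.6430%.
Total capital V = 29.31 + 6.81 = 36.12.
Equity: weight = 29.31/36.12 = 0.8115; cost = 14.643%.
Debt: weight = 6.81/36.12 = 0.1885; after-tax cost = 4.72% × (1 − 34%) = 3.1152%.
WACC = 0.8115 × 14.6430% + 0.1885 × 3.1152% = 12.4696%.

12.47%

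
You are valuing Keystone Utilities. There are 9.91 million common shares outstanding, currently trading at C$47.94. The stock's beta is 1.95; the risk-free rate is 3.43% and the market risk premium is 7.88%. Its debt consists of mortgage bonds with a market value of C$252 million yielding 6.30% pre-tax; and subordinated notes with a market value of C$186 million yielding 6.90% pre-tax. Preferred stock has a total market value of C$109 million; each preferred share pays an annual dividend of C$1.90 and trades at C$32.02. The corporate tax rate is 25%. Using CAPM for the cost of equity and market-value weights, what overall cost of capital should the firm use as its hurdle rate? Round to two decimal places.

11.48%

Cost of equity via CAPM: Re = 3.43% + 1.95 × 7.88% = 18.7960%.
Cost of preferred: Rp = 1.9 / 32.02 = 5.9338%.
Market value of equity E = 47.94 × 9.91m = 475.0854m.
Total capital V = 475.0854 + 109 + 252 + 186 = 1022.0854.
Equity: weight = 475.0854/1022.0854 = 0.4648; cost = 18.796%.
Preferred: weight = 109/1022.0854 = 0.1066; cost = 5.9338%.
Mortgage bonds: weight = 252/1022.0854 = 0.2466; after-tax cost = 6.3% × (1 − 25%) = 4.7250%.
Subordinated notes: weight = 186/1022.0854 = 0.1820; after-tax cost = 6.9% × (1 − 25%) = 5.1750%.
WACC = 0.4648 × 18.7960% + 0.1066 × 5.9338% + 0.2466 × 4.7250% + 0.1820 × 5.1750% = 11.4763%.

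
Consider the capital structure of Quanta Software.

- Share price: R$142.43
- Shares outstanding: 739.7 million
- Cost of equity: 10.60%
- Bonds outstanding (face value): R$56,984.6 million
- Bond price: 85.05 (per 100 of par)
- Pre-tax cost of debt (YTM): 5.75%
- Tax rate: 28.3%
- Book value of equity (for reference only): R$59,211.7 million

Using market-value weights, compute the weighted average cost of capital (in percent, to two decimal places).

8.56%

Market value of equity E = 142.43 × 739.7m = 105355.471m. Market value of debt D = 56984.6m × 85.05/100 = 48465.4023m.
Total capital V = 105355.471 + 48465.4023 = 153820.8733.
Equity: weight = 105355.471/153820.8733 = 0.6849; cost = 10.6%.
Bonds outstanding: weight = 48465.4023/153820.8733 = 0.3151; after-tax cost = 5.75% × (1 − 28.3%) = 4.1227%.
WACC = 0.6849 × 10.6000% + 0.3151 × 4.1227% = 8.5592%.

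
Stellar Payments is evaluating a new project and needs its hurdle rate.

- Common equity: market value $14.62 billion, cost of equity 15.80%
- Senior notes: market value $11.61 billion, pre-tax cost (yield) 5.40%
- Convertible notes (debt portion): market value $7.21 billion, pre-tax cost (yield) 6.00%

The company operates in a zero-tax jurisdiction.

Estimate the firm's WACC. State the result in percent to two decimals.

Total capital V = 14.62 + 11.61 + 7.21 = 33.44.
Equity: weight = 14.62/33.44 = 0.4372; cost = 15.8%.
Senior notes: weight = 11.61/33.44 = 0.3472; after-tax cost = 5.4% × (1 − 0%) = 5.4000%.
Convertible notes (debt portion): weight = 7.21/33.44 = 0.2156; after-tax cost = 6% × (1 − 0%) = 6.0000%.
WACC = 0.4372 × 15.8000% + 0.3472 × 5.4000% + 0.2156 × 6.0000% = 10.0763%.

10.08%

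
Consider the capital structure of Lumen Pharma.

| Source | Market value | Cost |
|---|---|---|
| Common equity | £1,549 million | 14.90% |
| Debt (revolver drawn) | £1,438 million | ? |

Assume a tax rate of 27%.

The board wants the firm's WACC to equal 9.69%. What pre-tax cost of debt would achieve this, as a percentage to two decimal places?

5.59%

Total capital V = 1549 + 1438 = 2987.
Equity weight = 1549/2987 = 0.5186.
Revolver drawn weight = 1438/2987 = 0.4814.
Equity contribution = 0.5186 × 14.9% = 7.7268%.
Remaining for debt = 9.69% − 7.7268% = 1.9632%.
Rd × (1 − 27%) × 0.4814 = 1.9632%  ⇒  Rd = 5.5861%.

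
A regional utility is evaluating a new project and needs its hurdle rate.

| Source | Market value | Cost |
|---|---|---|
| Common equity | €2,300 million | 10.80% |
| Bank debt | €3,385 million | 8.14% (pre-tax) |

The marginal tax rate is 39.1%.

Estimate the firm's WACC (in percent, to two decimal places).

Total capital V = 2300 + 3385 = 5685.
Equity: weight = 2300/5685 = 0.4046; cost = 10.8%.
Bank debt: weight = 3385/5685 = 0.5954; after-tax cost = 8.14% × (1 − 39.1%) = 4.9573%.
WACC = 0.4046 × 10.8000% + 0.5954 × 4.9573% = 7.3211%.

7.32%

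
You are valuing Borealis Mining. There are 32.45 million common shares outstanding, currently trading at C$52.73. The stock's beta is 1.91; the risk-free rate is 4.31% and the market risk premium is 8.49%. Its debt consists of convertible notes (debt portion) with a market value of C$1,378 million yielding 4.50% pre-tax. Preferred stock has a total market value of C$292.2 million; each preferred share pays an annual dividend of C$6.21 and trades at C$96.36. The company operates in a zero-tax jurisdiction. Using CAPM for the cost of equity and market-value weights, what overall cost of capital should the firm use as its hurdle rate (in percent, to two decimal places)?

Cost of equity via CAPM: Re = 4.31% + 1.91 × 8.49% = 20.5259%.
Cost of preferred: Rp = 6.21 / 96.36 = 6.4446%.
Market value of equity E = 52.73 × 32.45m = 1711.0885m.
Total capital V = 1711.0885 + 292.2 + 1378 = 3381.2885.
Equity: weight = 1711.0885/3381.2885 = 0.5060; cost = 20.5259%.
Preferred: weight = 292.2/3381.2885 = 0.0864; cost = 6.4446%.
Convertible notes (debt portion): weight = 1378/3381.2885 = 0.4075; after-tax cost = 4.5% × (1 − 0%) = 4.5000%.
WACC = 0.5060 × 20.5259% + 0.0864 × 6.4446% + 0.4075 × 4.5000% = 12.7779%.

12.78%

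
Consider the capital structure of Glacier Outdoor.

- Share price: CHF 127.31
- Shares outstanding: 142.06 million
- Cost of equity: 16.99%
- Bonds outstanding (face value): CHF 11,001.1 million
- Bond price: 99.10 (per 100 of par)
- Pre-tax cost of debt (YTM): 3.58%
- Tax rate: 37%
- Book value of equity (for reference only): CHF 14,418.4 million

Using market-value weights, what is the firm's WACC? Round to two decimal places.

Market value of equity E = 127.31 × 142.06m = 18085.6586m. Market value of debt D = 11001.1m × 99.1/100 = 10902.0901m.
Total capital V = 18085.6586 + 10902.0901 = 28987.7487.
Equity: weight = 18085.6586/28987.7487 = 0.6239; cost = 16.99%.
Bonds outstanding: weight = 10902.0901/28987.7487 = 0.3761; after-tax cost = 3.58% × (1 − 37%) = 2.2554%.
WACC = 0.6239 × 16.9900% + 0.3761 × 2.2554% = 11.4484%.

11.45%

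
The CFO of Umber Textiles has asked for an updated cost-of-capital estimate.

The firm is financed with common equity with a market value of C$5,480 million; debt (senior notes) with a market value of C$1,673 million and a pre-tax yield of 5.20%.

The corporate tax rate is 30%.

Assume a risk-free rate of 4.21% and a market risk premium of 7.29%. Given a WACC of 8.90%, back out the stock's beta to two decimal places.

Total capital V = 5480 + 1673 = 7153.
Equity weight = 5480/7153 = 0.7661.
Senior notes weight = 1673/7153 = 0.2339.
Debt contribution = 0.2339 × 5.2% × (1 − 30%) = 0.8514%.
Required equity contribution = 8.9% − 0.8514% = 8.0486%  ⇒  Re = 10.5058%.
CAPM: 10.5058% = 4.21% + β × 7.29%  ⇒  β = 0.8636.

0.86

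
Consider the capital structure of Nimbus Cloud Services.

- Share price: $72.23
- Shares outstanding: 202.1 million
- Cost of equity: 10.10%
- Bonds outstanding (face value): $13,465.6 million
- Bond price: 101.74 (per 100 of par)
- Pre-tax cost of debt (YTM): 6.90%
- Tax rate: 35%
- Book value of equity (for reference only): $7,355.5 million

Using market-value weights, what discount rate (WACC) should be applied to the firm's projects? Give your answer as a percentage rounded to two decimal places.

7.38%

Market value of equity E = 72.23 × 202.1m = 14597.683m. Market value of debt D = 13465.6m × 101.74/100 = 13699.90144m.
Total capital V = 14597.683 + 13699.90144 = 28297.58444.
Equity: weight = 14597.683/28297.58444 = 0.5159; cost = 10.1%.
Bonds outstanding: weight = 13699.90144/28297.58444 = 0.4841; after-tax cost = 6.9% × (1 − 35%) = 4.4850%.
WACC = 0.5159 × 10.1000% + 0.4841 × 4.4850% = 7.3816%.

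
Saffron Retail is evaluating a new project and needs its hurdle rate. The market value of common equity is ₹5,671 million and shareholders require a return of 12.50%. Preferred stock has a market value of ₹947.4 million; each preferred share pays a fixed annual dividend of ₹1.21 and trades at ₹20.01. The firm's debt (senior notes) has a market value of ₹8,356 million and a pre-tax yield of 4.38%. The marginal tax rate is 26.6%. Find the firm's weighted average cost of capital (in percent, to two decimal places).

Cost of preferred: Rp = 1.21 / 20.01 = 6.0470%.
Total capital V = 5671 + 947.4 + 8356 = 14974.4.
Equity: weight = 5671/14974.4 = 0.3787; cost = 12.5%.
Preferred: weight = 947.4/14974.4 = 0.0633; cost = 6.047%.
Senior notes: weight = 8356/14974.4 = 0.5580; after-tax cost = 4.38% × (1 − 26.6%) = 3.2149%.
WACC = 0.3787 × 12.5000% + 0.0633 × 6.0470% + 0.5580 × 3.2149% = 6.9105%.

6.91%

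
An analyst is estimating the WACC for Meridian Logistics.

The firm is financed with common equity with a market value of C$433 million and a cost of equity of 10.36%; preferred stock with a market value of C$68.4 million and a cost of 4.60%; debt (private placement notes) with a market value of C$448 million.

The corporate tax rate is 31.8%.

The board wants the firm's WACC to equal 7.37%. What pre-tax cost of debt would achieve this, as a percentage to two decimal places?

Total capital V = 433 + 68.4 + 448 = 949.4.
Equity weight = 433/949.4 = 0.4561.
Preferred weight = 68.4/949.4 = 0.0720.
Private placement notes weight = 448/949.4 = 0.4719.
Equity contribution = 0.4561 × 10.36% = 4.7250%.
Preferred contribution = 0.0720 × 4.6% = 0.3314%.
Remaining for debt = 7.37% − 5.0564% = 2.3136%.
Rd × (1 − 31.8%) × 0.4719 = 2.3136%  ⇒  Rd = 7.1892%.

7.19%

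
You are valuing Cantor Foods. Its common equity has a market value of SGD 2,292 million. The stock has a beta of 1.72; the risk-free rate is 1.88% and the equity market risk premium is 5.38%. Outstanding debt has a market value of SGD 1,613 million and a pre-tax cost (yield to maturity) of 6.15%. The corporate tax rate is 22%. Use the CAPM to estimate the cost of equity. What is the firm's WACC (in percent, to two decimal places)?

Cost of equity via CAPM: Re = 1.88% + 1.72 × 5.38% = 11.1336%.
Total capital V = 2292 + 1613 = 3905.
Equity: weight = 2292/3905 = 0.5869; cost = 11.1336%.
Debt: weight = 1613/3905 = 0.4131; after-tax cost = 6.15% × (1 − 22%) = 4.7970%.
WACC = 0.5869 × 11.1336% + 0.4131 × 4.7970% = 8.5162%.

8.52%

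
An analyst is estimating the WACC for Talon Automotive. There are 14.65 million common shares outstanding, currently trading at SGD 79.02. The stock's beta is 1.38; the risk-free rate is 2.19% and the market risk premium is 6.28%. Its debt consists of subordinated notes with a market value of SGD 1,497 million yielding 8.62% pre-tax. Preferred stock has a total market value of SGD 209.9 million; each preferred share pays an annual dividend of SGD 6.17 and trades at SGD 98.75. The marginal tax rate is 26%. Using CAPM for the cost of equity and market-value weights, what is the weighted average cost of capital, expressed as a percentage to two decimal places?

Cost of equity via CAPM: Re = 2.19% + 1.38 × 6.28% = 10.8564%.
Cost of preferred: Rp = 6.17 / 98.75 = 6.2481%.
Market value of equity E = 79.02 × 14.65m = 1157.643m.
Total capital V = 1157.643 + 209.9 + 1497 = 2864.543.
Equity: weight = 1157.643/2864.543 = 0.4041; cost = 10.8564%.
Preferred: weight = 209.9/2864.543 = 0.0733; cost = 6.2481%.
Subordinated notes: weight = 1497/2864.543 = 0.5226; after-tax cost = 8.62% × (1 − 26%) = 6.3788%.
WACC = 0.4041 × 10.8564% + 0.0733 × 6.2481% + 0.5226 × 6.3788% = 8.1787%.

8.18%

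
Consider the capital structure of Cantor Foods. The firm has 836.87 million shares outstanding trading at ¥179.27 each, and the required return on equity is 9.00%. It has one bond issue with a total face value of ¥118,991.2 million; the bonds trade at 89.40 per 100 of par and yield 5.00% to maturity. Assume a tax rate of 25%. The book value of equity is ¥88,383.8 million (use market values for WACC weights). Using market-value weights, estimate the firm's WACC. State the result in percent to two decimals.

6.82%

Market value of equity E = 179.27 × 836.87m = 150025.6849m. Market value of debt D = 118991.2m × 89.4/100 = 106378.1328m.
Total capital V = 150025.6849 + 106378.1328 = 256403.8177.
Equity: weight = 150025.6849/256403.8177 = 0.5851; cost = 9%.
Bonds outstanding: weight = 106378.1328/256403.8177 = 0.4149; after-tax cost = 5% × (1 − 25%) = 3.7500%.
WACC = 0.5851 × 9.0000% + 0.4149 × 3.7500% = 6.8219%.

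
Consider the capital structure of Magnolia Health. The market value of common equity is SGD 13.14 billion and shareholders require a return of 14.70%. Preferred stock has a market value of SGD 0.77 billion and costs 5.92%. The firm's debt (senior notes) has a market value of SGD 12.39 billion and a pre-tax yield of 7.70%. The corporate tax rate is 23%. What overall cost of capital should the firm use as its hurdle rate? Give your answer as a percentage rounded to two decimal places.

10.31%

Total capital V = 13.14 + 0.77 + 12.39 = 26.3.
Equity: weight = 13.14/26.3 = 0.4996; cost = 14.7%.
Preferred: weight = 0.77/26.3 = 0.0293; cost = 5.92%.
Senior notes: weight = 12.39/26.3 = 0.4711; after-tax cost = 7.7% × (1 − 23%) = 5.9290%.
WACC = 0.4996 × 14.7000% + 0.0293 × 5.9200% + 0.4711 × 5.9290% = 10.3109%.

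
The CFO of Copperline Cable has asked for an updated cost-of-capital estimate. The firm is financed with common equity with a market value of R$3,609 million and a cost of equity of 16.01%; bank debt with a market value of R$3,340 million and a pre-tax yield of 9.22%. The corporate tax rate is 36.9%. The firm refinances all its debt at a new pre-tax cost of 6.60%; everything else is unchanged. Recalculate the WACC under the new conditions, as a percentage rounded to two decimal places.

10.32%

After the change:
Total capital V = 3609 + 3340 = 6949.
Equity: weight = 3609/6949 = 0.5194; cost = 16.01%.
Bank debt: weight = 3340/6949 = 0.4806; after-tax cost = 6.6% × (1 − 36.9%) = 4.1646%.
WACC = 0.5194 × 16.0100% + 0.4806 × 4.1646% = 10.3166%.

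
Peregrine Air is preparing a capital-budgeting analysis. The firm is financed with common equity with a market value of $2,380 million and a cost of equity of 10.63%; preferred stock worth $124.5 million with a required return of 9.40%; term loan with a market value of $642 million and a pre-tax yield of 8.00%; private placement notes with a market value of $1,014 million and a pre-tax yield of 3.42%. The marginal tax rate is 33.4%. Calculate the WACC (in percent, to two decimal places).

Total capital V = 2380 + 124.5 + 642 + 1014 = 4160.5.
Equity: weight = 2380/4160.5 = 0.5720; cost = 10.63%.
Preferred: weight = 124.5/4160.5 = 0.0299; cost = 9.4%.
Term loan: weight = 642/4160.5 = 0.1543; after-tax cost = 8% × (1 − 33.4%) = 5.3280%.
Private placement notes: weight = 1014/4160.5 = 0.2437; after-tax cost = 3.42% × (1 − 33.4%) = 2.2777%.
WACC = 0.5720 × 10.6300% + 0.0299 × 9.4000% + 0.1543 × 5.3280% + 0.2437 × 2.2777% = 7.7394%.

7.74%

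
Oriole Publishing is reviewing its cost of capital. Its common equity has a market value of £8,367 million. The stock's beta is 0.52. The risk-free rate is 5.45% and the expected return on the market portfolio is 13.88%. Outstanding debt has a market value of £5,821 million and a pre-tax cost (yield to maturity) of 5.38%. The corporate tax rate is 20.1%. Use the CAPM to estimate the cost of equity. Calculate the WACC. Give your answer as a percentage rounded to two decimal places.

Market risk premium = 13.88% − 5.45% = 8.43%.
Cost of equity via CAPM: Re = 5.45% + 0.52 × 8.43% = 9.8336%.
Total capital V = 8367 + 5821 = 14188.
Equity: weight = 8367/14188 = 0.5897; cost = 9.8336%.
Debt: weight = 5821/14188 = 0.4103; after-tax cost = 5.38% × (1 − 20.1%) = 4.2986%.
WACC = 0.5897 × 9.8336% + 0.4103 × 4.2986% = 7.5627%.

7.56%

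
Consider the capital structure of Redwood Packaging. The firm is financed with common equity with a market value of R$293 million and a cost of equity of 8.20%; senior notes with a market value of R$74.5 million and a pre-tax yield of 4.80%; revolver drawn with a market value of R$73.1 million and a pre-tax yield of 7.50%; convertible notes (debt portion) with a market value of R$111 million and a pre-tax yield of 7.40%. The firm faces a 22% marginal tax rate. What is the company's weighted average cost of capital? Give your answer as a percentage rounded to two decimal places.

6.80%

Total capital V = 293 + 74.5 + 73.1 + 111 = 551.6.
Equity: weight = 293/551.6 = 0.5312; cost = 8.2%.
Senior notes: weight = 74.5/551.6 = 0.1351; after-tax cost = 4.8% × (1 − 22%) = 3.7440%.
Revolver drawn: weight = 73.1/551.6 = 0.1325; after-tax cost = 7.5% × (1 − 22%) = 5.8500%.
Convertible notes (debt portion): weight = 111/551.6 = 0.2012; after-tax cost = 7.4% × (1 − 22%) = 5.7720%.
WACC = 0.5312 × 8.2000% + 0.1351 × 3.7440% + 0.1325 × 5.8500% + 0.2012 × 5.7720% = 6.7981%.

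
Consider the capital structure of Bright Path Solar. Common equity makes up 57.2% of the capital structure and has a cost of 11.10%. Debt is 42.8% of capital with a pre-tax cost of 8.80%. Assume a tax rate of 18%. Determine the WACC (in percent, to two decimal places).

9.44%

After-tax cost of debt = 8.8% × (1 − 18%) = 7.2160%.
WACC = 0.572 × 11.1000% + 0.428 × 7.2160% = 9.4376%.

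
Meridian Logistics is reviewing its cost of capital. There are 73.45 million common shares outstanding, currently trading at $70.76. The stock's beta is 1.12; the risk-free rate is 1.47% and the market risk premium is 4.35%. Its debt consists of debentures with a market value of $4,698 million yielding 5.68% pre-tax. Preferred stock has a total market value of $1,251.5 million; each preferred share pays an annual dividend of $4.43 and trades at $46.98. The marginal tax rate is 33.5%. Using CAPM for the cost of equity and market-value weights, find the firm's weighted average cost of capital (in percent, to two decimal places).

Cost of equity via CAPM: Re = 1.47% + 1.12 × 4.35% = 6.3420%.
Cost of preferred: Rp = 4.43 / 46.98 = 9.4295%.
Market value of equity E = 70.76 × 73.45m = 5197.322m.
Total capital V = 5197.322 + 1251.5 + 4698 = 11146.822.
Equity: weight = 5197.322/11146.822 = 0.4663; cost = 6.342%.
Preferred: weight = 1251.5/11146.822 = 0.1123; cost = 9.4295%.
Debentures: weight = 4698/11146.822 = 0.4215; after-tax cost = 5.68% × (1 − 33.5%) = 3.7772%.
WACC = 0.4663 × 6.3420% + 0.1123 × 9.4295% + 0.4215 × 3.7772% = 5.6077%.

5.61%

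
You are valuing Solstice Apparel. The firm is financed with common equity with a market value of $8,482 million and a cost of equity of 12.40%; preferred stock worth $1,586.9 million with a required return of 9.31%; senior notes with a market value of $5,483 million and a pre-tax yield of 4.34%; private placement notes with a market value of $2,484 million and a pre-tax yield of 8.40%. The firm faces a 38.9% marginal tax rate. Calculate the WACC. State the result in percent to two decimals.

8.16%

Total capital V = 8482 + 1586.9 + 5483 + 2484 = 18035.9.
Equity: weight = 8482/18035.9 = 0.4703; cost = 12.4%.
Preferred: weight = 1586.9/18035.9 = 0.0880; cost = 9.31%.
Senior notes: weight = 5483/18035.9 = 0.3040; after-tax cost = 4.34% × (1 − 38.9%) = 2.6517%.
Private placement notes: weight = 2484/18035.9 = 0.1377; after-tax cost = 8.4% × (1 − 38.9%) = 5.1324%.
WACC = 0.4703 × 12.4000% + 0.0880 × 9.3100% + 0.3040 × 2.6517% + 0.1377 × 5.1324% = 8.1637%.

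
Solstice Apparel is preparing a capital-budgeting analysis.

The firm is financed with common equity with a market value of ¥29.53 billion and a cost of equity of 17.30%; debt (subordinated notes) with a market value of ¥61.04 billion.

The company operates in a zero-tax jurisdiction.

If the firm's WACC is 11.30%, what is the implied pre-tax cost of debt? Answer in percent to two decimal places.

8.40%

Total capital V = 29.53 + 61.04 = 90.57.
Equity weight = 29.53/90.57 = 0.3260.
Subordinated notes weight = 61.04/90.57 = 0.6740.
Equity contribution = 0.3260 × 17.3% = 5.6406%.
Remaining for debt = 11.3% − 5.6406% = 5.6594%.
Rd × (1 − 0%) × 0.6740 = 5.6594%  ⇒  Rd = 8.3973%.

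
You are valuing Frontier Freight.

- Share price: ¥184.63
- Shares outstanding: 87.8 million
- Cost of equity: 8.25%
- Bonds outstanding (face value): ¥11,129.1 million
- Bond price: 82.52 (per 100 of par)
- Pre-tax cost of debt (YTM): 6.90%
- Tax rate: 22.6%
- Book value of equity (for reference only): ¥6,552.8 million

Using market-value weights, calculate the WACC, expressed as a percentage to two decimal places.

Market value of equity E = 184.63 × 87.8m = 16210.514m. Market value of debt D = 11129.1m × 82.52/100 = 9183.73332m.
Total capital V = 16210.514 + 9183.73332 = 25394.24732.
Equity: weight = 16210.514/25394.24732 = 0.6384; cost = 8.25%.
Bonds outstanding: weight = 9183.73332/25394.24732 = 0.3616; after-tax cost = 6.9% × (1 − 22.6%) = 5.3406%.
WACC = 0.6384 × 8.2500% + 0.3616 × 5.3406% = 7.1978%.

7.20%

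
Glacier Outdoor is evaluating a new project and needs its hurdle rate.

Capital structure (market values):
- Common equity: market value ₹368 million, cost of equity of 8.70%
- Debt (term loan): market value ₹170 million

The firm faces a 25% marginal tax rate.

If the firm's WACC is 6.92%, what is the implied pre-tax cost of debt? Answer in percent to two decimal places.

Total capital V = 368 + 170 = 538.
Equity weight = 368/538 = 0.6840.
Term loan weight = 170/538 = 0.3160.
Equity contribution = 0.6840 × 8.7% = 5.9509%.
Remaining for debt = 6.92% − 5.9509% = 0.9691%.
Rd × (1 − 25%) × 0.3160 = 0.9691%  ⇒  Rd = 4.0891%.

4.09%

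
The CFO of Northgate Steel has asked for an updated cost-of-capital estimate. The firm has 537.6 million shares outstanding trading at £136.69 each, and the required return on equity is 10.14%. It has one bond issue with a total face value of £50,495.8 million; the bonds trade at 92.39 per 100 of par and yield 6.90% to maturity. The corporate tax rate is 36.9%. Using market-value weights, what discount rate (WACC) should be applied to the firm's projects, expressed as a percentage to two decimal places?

Market value of equity E = 136.69 × 537.6m = 73484.544m. Market value of debt D = 50495.8m × 92.39/100 = 46653.06962m.
Total capital V = 73484.544 + 46653.06962 = 120137.61362.
Equity: weight = 73484.544/120137.61362 = 0.6117; cost = 10.14%.
Bonds outstanding: weight = 46653.06962/120137.61362 = 0.3883; after-tax cost = 6.9% × (1 − 36.9%) = 4.3539%.
WACC = 0.6117 × 10.1400% + 0.3883 × 4.3539% = 7.8931%.

7.89%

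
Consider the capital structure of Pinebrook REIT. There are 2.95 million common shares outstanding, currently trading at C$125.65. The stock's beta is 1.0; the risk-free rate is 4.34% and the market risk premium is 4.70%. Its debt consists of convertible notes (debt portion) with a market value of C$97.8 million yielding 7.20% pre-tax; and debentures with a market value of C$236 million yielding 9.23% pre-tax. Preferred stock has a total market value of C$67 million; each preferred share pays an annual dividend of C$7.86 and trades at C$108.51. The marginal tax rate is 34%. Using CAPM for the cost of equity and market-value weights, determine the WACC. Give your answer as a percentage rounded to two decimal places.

Cost of equity via CAPM: Re = 4.34% + 1.0 × 4.7% = 9.0400%.
Cost of preferred: Rp = 7.86 / 108.51 = 7.2436%.
Market value of equity E = 125.65 × 2.95m = 370.6675m.
Total capital V = 370.6675 + 67 + 97.8 + 236 = 771.4675.
Equity: weight = 370.6675/771.4675 = 0.4805; cost = 9.04%.
Preferred: weight = 67/771.4675 = 0.0868; cost = 7.2436%.
Convertible notes (debt portion): weight = 97.8/771.4675 = 0.1268; after-tax cost = 7.2% × (1 − 34%) = 4.7520%.
Debentures: weight = 236/771.4675 = 0.3059; after-tax cost = 9.23% × (1 − 34%) = 6.0918%.
WACC = 0.4805 × 9.0400% + 0.0868 × 7.2436% + 0.1268 × 4.7520% + 0.3059 × 6.0918% = 7.4385%.

7.44%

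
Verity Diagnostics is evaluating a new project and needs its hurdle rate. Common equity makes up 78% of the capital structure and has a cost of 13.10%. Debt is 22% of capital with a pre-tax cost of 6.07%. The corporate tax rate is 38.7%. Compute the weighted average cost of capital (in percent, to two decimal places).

After-tax cost of debt = 6.07% × (1 − 38.7%) = 3.7209%.
WACC = 0.780 × 13.1000% + 0.220 × 3.7209% = 11.0366%.

11.04%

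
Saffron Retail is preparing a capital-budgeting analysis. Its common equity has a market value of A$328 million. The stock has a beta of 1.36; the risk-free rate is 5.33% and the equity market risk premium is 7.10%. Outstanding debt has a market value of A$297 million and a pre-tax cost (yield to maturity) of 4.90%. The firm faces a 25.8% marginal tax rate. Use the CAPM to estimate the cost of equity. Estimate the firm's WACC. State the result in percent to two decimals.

9.59%

Cost of equity via CAPM: Re = 5.33% + 1.36 × 7.1% = 14.9860%.
Total capital V = 328 + 297 = 625.
Equity: weight = 328/625 = 0.5248; cost = 14.986%.
Debt: weight = 297/625 = 0.4752; after-tax cost = 4.9% × (1 − 25.8%) = 3.6358%.
WACC = 0.5248 × 14.9860% + 0.4752 × 3.6358% = 9.5924%.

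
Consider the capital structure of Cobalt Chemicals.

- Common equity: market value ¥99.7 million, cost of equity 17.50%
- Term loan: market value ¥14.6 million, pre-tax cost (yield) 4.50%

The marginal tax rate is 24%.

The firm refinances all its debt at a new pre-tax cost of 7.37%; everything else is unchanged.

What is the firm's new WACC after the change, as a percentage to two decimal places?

15.98%

After the change:
Total capital V = 99.7 + 14.6 = 114.3.
Equity: weight = 99.7/114.3 = 0.8723; cost = 17.5%.
Term loan: weight = 14.6/114.3 = 0.1277; after-tax cost = 7.37% × (1 − 24%) = 5.6012%.
WACC = 0.8723 × 17.5000% + 0.1277 × 5.6012% = 15.9801%.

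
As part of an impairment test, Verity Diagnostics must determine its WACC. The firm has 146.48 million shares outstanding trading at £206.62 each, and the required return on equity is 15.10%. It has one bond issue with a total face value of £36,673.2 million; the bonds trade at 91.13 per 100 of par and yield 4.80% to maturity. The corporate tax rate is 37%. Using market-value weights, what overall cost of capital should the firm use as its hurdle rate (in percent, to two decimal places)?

8.76%

Market value of equity E = 206.62 × 146.48m = 30265.6976m. Market value of debt D = 36673.2m × 91.13/100 = 33420.28716m.
Total capital V = 30265.6976 + 33420.28716 = 63685.98476.
Equity: weight = 30265.6976/63685.98476 = 0.4752; cost = 15.1%.
Bonds outstanding: weight = 33420.28716/63685.98476 = 0.5248; after-tax cost = 4.8% × (1 − 37%) = 3.0240%.
WACC = 0.4752 × 15.1000% + 0.5248 × 3.0240% = 8.7629%.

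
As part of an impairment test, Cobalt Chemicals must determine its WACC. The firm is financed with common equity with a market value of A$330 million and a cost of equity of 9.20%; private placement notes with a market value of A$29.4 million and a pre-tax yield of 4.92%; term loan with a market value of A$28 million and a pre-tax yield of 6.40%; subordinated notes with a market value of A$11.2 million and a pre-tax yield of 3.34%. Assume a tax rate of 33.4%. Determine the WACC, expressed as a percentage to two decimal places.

8.22%

Total capital V = 330 + 29.4 + 28 + 11.2 = 398.6.
Equity: weight = 330/398.6 = 0.8279; cost = 9.2%.
Private placement notes: weight = 29.4/398.6 = 0.0738; after-tax cost = 4.92% × (1 − 33.4%) = 3.2767%.
Term loan: weight = 28/398.6 = 0.0702; after-tax cost = 6.4% × (1 − 33.4%) = 4.2624%.
Subordinated notes: weight = 11.2/398.6 = 0.0281; after-tax cost = 3.34% × (1 − 33.4%) = 2.2244%.
WACC = 0.8279 × 9.2000% + 0.0738 × 3.2767% + 0.0702 × 4.2624% + 0.0281 × 2.2244% = 8.2203%.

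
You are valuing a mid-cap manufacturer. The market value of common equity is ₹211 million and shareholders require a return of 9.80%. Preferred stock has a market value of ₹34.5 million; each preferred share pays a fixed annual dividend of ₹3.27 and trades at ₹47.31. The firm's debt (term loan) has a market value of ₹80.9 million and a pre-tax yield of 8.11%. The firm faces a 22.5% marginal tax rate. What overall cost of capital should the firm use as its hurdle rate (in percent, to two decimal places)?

Cost of preferred: Rp = 3.27 / 47.31 = 6.9119%.
Total capital V = 211 + 34.5 + 80.9 = 326.4.
Equity: weight = 211/326.4 = 0.6464; cost = 9.8%.
Preferred: weight = 34.5/326.4 = 0.1057; cost = 6.9119%.
Term loan: weight = 80.9/326.4 = 0.2479; after-tax cost = 8.11% × (1 − 22.5%) = 6.2852%.
WACC = 0.6464 × 9.8000% + 0.1057 × 6.9119% + 0.2479 × 6.2852% = 8.6236%.

8.62%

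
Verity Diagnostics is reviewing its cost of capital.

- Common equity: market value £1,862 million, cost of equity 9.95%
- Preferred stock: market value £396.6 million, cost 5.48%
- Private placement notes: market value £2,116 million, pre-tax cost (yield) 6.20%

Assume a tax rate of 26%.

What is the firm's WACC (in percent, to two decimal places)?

Total capital V = 1862 + 396.6 + 2116 = 4374.6.
Equity: weight = 1862/4374.6 = 0.4256; cost = 9.95%.
Preferred: weight = 396.6/4374.6 = 0.0907; cost = 5.48%.
Private placement notes: weight = 2116/4374.6 = 0.4837; after-tax cost = 6.2% × (1 − 26%) = 4.5880%.
WACC = 0.4256 × 9.9500% + 0.0907 × 5.4800% + 0.4837 × 4.5880% = 6.9511%.

6.95%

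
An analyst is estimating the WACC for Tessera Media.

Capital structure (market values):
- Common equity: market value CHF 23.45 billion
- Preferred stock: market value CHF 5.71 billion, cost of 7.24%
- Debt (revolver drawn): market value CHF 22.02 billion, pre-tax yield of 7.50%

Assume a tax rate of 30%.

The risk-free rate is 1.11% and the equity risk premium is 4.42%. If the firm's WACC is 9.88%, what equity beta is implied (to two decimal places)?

Total capital V = 23.45 + 5.71 + 22.02 = 51.18.
Equity weight = 23.45/51.18 = 0.4582.
Preferred weight = 5.71/51.18 = 0.1116.
Revolver drawn weight = 22.02/51.18 = 0.4302.
Debt contribution = 0.4302 × 7.5% × (1 − 30%) = 2.2588%.
Preferred contribution = 0.1116 × 7.24% = 0.8077%.
Required equity contribution = 9.88% − 3.0665% = 6.8135%  ⇒  Re = 14.8705%.
CAPM: 14.8705% = 1.11% + β × 4.42%  ⇒  β = 3.1132.

3.11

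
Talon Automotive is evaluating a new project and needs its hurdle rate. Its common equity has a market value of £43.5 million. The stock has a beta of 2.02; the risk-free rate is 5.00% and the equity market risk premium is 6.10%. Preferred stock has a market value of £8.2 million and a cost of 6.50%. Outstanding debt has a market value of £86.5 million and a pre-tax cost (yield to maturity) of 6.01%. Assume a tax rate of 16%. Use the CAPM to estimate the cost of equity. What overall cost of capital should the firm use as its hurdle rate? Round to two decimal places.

9.00%

Cost of equity via CAPM: Re = 5.0% + 2.02 × 6.1% = 17.3220%.
Total capital V = 43.5 + 8.2 + 86.5 = 138.2.
Equity: weight = 43.5/138.2 = 0.3148; cost = 17.322%.
Preferred: weight = 8.2/138.2 = 0.0593; cost = 6.5%.
Debt: weight = 86.5/138.2 = 0.6259; after-tax cost = 6.01% × (1 − 16%) = 5.0484%.
WACC = 0.3148 × 17.3220% + 0.0593 × 6.5000% + 0.6259 × 5.0484% = 8.9978%.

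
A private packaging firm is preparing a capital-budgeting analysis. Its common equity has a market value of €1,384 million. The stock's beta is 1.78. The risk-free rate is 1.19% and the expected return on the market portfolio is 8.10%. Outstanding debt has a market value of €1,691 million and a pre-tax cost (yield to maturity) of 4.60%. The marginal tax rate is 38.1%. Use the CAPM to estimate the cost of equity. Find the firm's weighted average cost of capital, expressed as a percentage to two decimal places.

7.64%

Market risk premium = 8.1% − 1.19% = 6.91%.
Cost of equity via CAPM: Re = 1.19% + 1.78 × 6.91% = 13.4898%.
Total capital V = 1384 + 1691 = 3075.
Equity: weight = 1384/3075 = 0.4501; cost = 13.4898%.
Debt: weight = 1691/3075 = 0.5499; after-tax cost = 4.6% × (1 − 38.1%) = 2.8474%.
WACC = 0.4501 × 13.4898% + 0.5499 × 2.8474% = 7.6373%.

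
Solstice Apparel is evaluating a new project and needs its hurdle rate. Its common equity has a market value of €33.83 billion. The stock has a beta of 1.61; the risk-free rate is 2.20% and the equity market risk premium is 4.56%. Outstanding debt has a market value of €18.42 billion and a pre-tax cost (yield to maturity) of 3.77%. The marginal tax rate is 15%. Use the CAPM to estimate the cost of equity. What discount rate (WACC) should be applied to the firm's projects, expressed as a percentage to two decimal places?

Cost of equity via CAPM: Re = 2.2% + 1.61 × 4.56% = 9.5416%.
Total capital V = 33.83 + 18.42 = 52.25.
Equity: weight = 33.83/52.25 = 0.6475; cost = 9.5416%.
Debt: weight = 18.42/52.25 = 0.3525; after-tax cost = 3.77% × (1 − 15%) = 3.2045%.
WACC = 0.6475 × 9.5416% + 0.3525 × 3.2045% = 7.3075%.

7.31%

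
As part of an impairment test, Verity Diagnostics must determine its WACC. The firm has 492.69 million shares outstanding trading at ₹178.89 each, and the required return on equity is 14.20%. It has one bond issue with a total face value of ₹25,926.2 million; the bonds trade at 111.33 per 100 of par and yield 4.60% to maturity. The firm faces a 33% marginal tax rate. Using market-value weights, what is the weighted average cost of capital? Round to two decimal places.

11.46%

Market value of equity E = 178.89 × 492.69m = 88137.3141m. Market value of debt D = 25926.2m × 111.33/100 = 28863.63846m.
Total capital V = 88137.3141 + 28863.63846 = 117000.95256.
Equity: weight = 88137.3141/117000.95256 = 0.7533; cost = 14.2%.
Bonds outstanding: weight = 28863.63846/117000.95256 = 0.2467; after-tax cost = 4.6% × (1 − 33%) = 3.0820%.
WACC = 0.7533 × 14.2000% + 0.2467 × 3.0820% = 11.4572%.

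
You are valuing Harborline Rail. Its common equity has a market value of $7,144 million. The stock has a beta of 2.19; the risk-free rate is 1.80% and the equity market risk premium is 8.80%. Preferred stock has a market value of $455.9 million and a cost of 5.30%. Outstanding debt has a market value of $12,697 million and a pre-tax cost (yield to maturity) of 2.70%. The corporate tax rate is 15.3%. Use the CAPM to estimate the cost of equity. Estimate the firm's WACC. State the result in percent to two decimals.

Cost of equity via CAPM: Re = 1.8% + 2.19 × 8.8% = 21.0720%.
Total capital V = 7144 + 455.9 + 12697 = 20296.9.
Equity: weight = 7144/20296.9 = 0.3520; cost = 21.072%.
Preferred: weight = 455.9/20296.9 = 0.0225; cost = 5.3%.
Debt: weight = 12697/20296.9 = 0.6256; after-tax cost = 2.7% × (1 − 15.3%) = 2.2869%.
WACC = 0.3520 × 21.0720% + 0.0225 × 5.3000% + 0.6256 × 2.2869% = 8.9665%.

8.97%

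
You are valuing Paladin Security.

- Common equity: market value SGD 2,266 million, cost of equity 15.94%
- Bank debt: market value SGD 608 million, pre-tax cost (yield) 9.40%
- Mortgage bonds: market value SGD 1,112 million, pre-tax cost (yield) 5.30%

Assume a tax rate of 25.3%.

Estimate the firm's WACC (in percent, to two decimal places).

11.24%

Total capital V = 2266 + 608 + 1112 = 3986.
Equity: weight = 2266/3986 = 0.5685; cost = 15.94%.
Bank debt: weight = 608/3986 = 0.1525; after-tax cost = 9.4% × (1 − 25.3%) = 7.0218%.
Mortgage bonds: weight = 1112/3986 = 0.2790; after-tax cost = 5.3% × (1 − 25.3%) = 3.9591%.
WACC = 0.5685 × 15.9400% + 0.1525 × 7.0218% + 0.2790 × 3.9591% = 11.2373%.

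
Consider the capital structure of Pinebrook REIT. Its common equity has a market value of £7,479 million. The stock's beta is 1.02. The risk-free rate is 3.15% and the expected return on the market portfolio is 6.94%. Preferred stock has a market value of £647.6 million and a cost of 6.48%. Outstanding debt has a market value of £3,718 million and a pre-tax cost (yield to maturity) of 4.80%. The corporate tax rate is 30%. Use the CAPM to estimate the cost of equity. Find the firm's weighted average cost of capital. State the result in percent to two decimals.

Market risk premium = 6.94% − 3.15% = 3.79%.
Cost of equity via CAPM: Re = 3.15% + 1.02 × 3.79% = 7.0158%.
Total capital V = 7479 + 647.6 + 3718 = 11844.6.
Equity: weight = 7479/11844.6 = 0.6314; cost = 7.0158%.
Preferred: weight = 647.6/11844.6 = 0.0547; cost = 6.48%.
Debt: weight = 3718/11844.6 = 0.3139; after-tax cost = 4.8% × (1 − 30%) = 3.3600%.
WACC = 0.6314 × 7.0158% + 0.0547 × 6.4800% + 0.3139 × 3.3600% = 5.8390%.

5.84%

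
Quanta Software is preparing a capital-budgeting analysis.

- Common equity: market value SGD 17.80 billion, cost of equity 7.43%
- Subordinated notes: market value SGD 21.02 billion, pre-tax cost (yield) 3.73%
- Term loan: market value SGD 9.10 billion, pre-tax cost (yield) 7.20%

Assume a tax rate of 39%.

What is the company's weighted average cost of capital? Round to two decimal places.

Total capital V = 17.8 + 21.02 + 9.1 = 47.92.
Equity: weight = 17.8/47.92 = 0.3715; cost = 7.43%.
Subordinated notes: weight = 21.02/47.92 = 0.4386; after-tax cost = 3.73% × (1 − 39%) = 2.2753%.
Term loan: weight = 9.1/47.92 = 0.1899; after-tax cost = 7.2% × (1 − 39%) = 4.3920%.
WACC = 0.3715 × 7.4300% + 0.4386 × 2.2753% + 0.1899 × 4.3920% = 4.5920%.

4.59%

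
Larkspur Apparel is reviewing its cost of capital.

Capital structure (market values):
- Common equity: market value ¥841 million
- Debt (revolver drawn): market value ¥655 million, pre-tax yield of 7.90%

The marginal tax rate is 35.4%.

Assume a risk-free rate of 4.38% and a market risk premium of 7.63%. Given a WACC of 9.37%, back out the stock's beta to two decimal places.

1.09

Total capital V = 841 + 655 = 1496.
Equity weight = 841/1496 = 0.5622.
Revolver drawn weight = 655/1496 = 0.4378.
Debt contribution = 0.4378 × 7.9% × (1 − 35.4%) = 2.2344%.
Required equity contribution = 9.37% − 2.2344% = 7.1356%  ⇒  Re = 12.6930%.
CAPM: 12.6930% = 4.38% + β × 7.63%  ⇒  β = 1.0895.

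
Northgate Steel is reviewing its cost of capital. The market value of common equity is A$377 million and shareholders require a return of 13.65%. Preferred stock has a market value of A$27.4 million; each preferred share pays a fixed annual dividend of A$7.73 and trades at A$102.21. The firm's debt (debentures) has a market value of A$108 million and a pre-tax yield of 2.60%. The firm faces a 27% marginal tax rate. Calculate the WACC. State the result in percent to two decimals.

Cost of preferred: Rp = 7.73 / 102.21 = 7.5629%.
Total capital V = 377 + 27.4 + 108 = 512.4.
Equity: weight = 377/512.4 = 0.7358; cost = 13.65%.
Preferred: weight = 27.4/512.4 = 0.0535; cost = 7.5629%.
Debentures: weight = 108/512.4 = 0.2108; after-tax cost = 2.6% × (1 − 27%) = 1.8980%.
WACC = 0.7358 × 13.6500% + 0.0535 × 7.5629% + 0.2108 × 1.8980% = 10.8475%.

10.85%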